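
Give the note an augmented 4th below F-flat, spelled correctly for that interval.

Cbb

F down a perfect fourth is C, so the target letter is C.
From Fb, an augmented fourth is 6 semitones down: Cbb.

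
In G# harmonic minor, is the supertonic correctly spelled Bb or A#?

A#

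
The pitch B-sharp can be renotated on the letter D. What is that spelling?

Dbb

B# is pitch class 0. The letter D alone is pitch class 2.
To reach pitch class 0 from D requires an offset of -2 semitones, i.e. double flat: Dbb.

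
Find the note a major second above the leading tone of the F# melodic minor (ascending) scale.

The leading tone of F# melodic minor (ascending) is E#.
A major second (2 semitones) above E# lands on the letter F, giving F##.

F##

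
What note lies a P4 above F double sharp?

B#

A fourth above F lands on the letter B.
A perfect fourth spans 5 semitones, so F## moves to pitch class 0. On the letter B that is B#.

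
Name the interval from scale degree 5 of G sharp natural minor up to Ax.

Scale degree 5 of G# natural minor is D#.
D# up to A##: letters D→A make it a fifth; 8 semitones makes it augmented.

augmented fifth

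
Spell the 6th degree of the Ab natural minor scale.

Fb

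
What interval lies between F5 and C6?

perfect fifth

The letter names run F→C, a span of 4 letter steps, so the interval is some kind of fifth.
F to C is 7 semitones. A perfect fifth is 7, so 7 makes it perfect.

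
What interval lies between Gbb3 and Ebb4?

major sixth

Counting letters G–A–B–C–D–E gives a sixth.
Gbb→Ebb = 9 semitones, exactly the major sixth.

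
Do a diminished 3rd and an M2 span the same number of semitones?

Yes

A diminished third spans 2 semitones; a major second spans 2.
They are enharmonically equivalent.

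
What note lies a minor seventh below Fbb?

Gbb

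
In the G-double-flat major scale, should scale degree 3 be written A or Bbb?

Bbb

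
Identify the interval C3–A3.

The letter names run C→A, a span of 5 letter steps, so the interval is some kind of sixth.
C to A is 9 semitones. A major sixth is 9, so 9 makes it major.

major sixth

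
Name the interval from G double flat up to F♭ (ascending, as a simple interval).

major seventh

The letter names run G→F, a span of 6 letter steps, so the interval is some kind of seventh.
Gbb to Fb is 11 semitones. A major seventh is 11, so 11 makes it major.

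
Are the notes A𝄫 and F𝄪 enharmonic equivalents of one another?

Abb is pitch class 7; F## is pitch class 7.
All spellings map to pitch class 7, so they are enharmonically equivalent.

Yes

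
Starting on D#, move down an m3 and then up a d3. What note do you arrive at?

D

A minor third down from D# is B# (letter B, 3 semitones down).
A diminished third up from B# is D (letter D, 2 semitones up).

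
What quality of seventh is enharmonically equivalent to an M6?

A major sixth spans 9 semitones.
A seventh spanning 9 semitones is diminished (the major seventh is 11).

diminished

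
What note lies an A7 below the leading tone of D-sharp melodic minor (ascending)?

The leading tone of D# melodic minor (ascending) is C##.
An augmented seventh (12 semitones) below C## lands on the letter D, giving D.

D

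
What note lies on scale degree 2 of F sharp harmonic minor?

The F# harmonic minor scale runs F# G# A B C# D E#.
Degree 2 is G#.

G#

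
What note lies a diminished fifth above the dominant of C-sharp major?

The dominant of C# major is G#.
A diminished fifth (6 semitones) above G# lands on the letter D, giving D.

D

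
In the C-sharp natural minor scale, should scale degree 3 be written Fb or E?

E

Each scale degree takes a distinct letter name. Degree 3 of a scale on C must use the letter E.
E and Fb are enharmonically the same pitch, but only E uses the letter E, so it is the correct spelling here.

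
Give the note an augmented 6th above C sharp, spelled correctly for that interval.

A##

C up a major sixth is A, so the target letter is A.
From C#, an augmented sixth is 10 semitones up: A##.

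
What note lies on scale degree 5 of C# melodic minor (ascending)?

The C# melodic minor (ascending) scale runs C# D# E F# G# A# B#.
Degree 5 is G#.

G#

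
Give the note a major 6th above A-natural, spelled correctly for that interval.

F#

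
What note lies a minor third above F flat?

Abb

A third above F lands on the letter A.
A minor third spans 3 semitones, so Fb moves to pitch class 7. On the letter A that is Abb.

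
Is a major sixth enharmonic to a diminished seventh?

Yes

A major sixth spans 9 semitones; a diminished seventh spans 9.
They are enharmonically equivalent.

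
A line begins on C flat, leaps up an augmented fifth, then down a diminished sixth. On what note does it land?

An augmented fifth up from Cb is G (letter G, 8 semitones up).
A diminished sixth down from G is B# (letter B, 7 semitones down).

B#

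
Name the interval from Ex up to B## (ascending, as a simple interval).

perfect fifth

The letter names run E→B, a span of 4 letter steps, so the interval is some kind of fifth.
E## to B## is 7 semitones. A perfect fifth is 7, so 7 makes it perfect.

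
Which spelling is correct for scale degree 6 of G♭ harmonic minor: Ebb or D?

Each scale degree takes a distinct letter name. Degree 6 of a scale on G must use the letter E.
Ebb and D are enharmonically the same pitch, but only Ebb uses the letter E, so it is the correct spelling here.

Ebb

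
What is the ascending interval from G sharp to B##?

augmented third

Counting letters G–A–B gives a third.
G#→B## = 5 semitones, 1 wider than the major third (4), so augmented.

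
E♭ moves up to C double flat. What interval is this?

diminished sixth

The letter names run E→C, a span of 5 letter steps, so the interval is some kind of sixth.
Eb to Cbb is 7 semitones. A major sixth is 9, so 7 makes it diminished.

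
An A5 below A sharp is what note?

D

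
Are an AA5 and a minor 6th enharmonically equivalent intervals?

No

A doubly augmented fifth spans 9 semitones; a minor sixth spans 8.
The spans differ, so they are not enharmonic equivalents.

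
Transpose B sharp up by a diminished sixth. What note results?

G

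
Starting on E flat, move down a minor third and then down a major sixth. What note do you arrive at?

A minor third down from Eb is C (letter C, 3 semitones down).
A major sixth down from C is Eb (letter E, 9 semitones down).

Eb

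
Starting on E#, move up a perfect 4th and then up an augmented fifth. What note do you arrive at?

A perfect fourth up from E# is A# (letter A, 5 semitones up).
An augmented fifth up from A# is E## (letter E, 8 semitones up).

E##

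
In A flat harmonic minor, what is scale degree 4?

Db

The Ab harmonic minor scale runs Ab Bb Cb Db Eb Fb G.
Degree 4 is Db.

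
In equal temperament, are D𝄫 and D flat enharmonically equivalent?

No

Two spellings are enharmonically equivalent only if they share a pitch class.
Here Dbb → 0, Db → 1; 0 ≠ 1, so they are not.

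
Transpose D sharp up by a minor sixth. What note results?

B

A sixth above D lands on the letter B.
A minor sixth spans 8 semitones, so D# moves to pitch class 11. On the letter B that is B.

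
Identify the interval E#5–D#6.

minor seventh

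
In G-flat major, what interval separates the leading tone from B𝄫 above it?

diminished fourth

The leading tone of Gb major is F.
F up to Bbb: letters F→B make it a fourth; 4 semitones makes it diminished.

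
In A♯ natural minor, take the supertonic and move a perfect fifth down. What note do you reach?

E#

The supertonic of A# natural minor is B#.
A perfect fifth (7 semitones) below B# lands on the letter E, giving E#.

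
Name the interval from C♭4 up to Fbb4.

The letter names run C→F, a span of 3 letter steps, so the interval is some kind of fourth.
Cb to Fbb is 4 semitones. A perfect fourth is 5, so 4 makes it diminished.

diminished fourth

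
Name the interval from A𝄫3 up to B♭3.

Counting letters A–B gives a second.
Abb→Bb = 3 semitones, 1 wider than the major second (2), so augmented.

augmented second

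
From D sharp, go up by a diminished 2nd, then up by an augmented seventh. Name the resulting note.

D#

A diminished second up from D# is Eb (letter E, 0 semitones up).
An augmented seventh up from Eb is D# (letter D, 12 semitones up).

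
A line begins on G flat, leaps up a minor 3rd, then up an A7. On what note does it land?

A minor third up from Gb is Bbb (letter B, 3 semitones up).
An augmented seventh up from Bbb is A (letter A, 12 semitones up).

A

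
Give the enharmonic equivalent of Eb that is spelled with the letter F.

Plain F sits 2 semitones above Eb, so on the letter F the same pitch needs a double flat: Fbb.

Fbb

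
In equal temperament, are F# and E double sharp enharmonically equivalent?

F# = pitch class 6 and E## = pitch class 6 — the same pitch class, so they are enharmonic equivalents.

Yes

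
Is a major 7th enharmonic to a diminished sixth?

No

A major seventh spans 11 semitones; a diminished sixth spans 7.
The spans differ, so they are not enharmonic equivalents.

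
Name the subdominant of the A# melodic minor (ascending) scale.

D#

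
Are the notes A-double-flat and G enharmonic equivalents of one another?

Abb = pitch class 7 and G = pitch class 7 — the same pitch class, so they are enharmonic equivalents.

Yes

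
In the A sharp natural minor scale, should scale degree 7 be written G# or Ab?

G#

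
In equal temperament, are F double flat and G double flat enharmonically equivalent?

No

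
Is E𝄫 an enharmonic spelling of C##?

Yes

Ebb is pitch class 2; C## is pitch class 2.
All spellings map to pitch class 2, so they are enharmonically equivalent.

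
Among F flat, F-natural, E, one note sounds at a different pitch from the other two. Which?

F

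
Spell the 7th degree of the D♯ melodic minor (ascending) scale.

Degree 7 takes the letter 6 steps above D, which is C.
In melodic minor (ascending), degree 7 sits 11 semitones above the tonic. D# + 11 semitones is pitch class 2, spelled on C as C##.

C##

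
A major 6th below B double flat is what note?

Dbb

A sixth below B lands on the letter D.
A major sixth spans 9 semitones, so Bbb moves to pitch class 0. On the letter D that is Dbb.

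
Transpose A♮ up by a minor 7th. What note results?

A seventh above A lands on the letter G.
A minor seventh spans 10 semitones, so A moves to pitch class 7. On the letter G that is G.

G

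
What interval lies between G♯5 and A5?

The letter names run G→A, a span of 1 letter step, so the interval is some kind of second.
G# to A is 1 semitone. A major second is 2, so 1 makes it minor.

minor second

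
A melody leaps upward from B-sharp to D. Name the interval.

The letter names run B→D, a span of 2 letter steps, so the interval is some kind of third.
B# to D is 2 semitones. A major third is 4, so 2 makes it diminished.

diminished third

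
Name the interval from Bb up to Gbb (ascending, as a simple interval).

diminished sixth

Counting letters B–C–D–E–F–G gives a sixth.
Bb→Gbb = 7 semitones, 2 narrower than the major sixth (9), so diminished.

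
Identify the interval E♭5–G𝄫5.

diminished third

The letter names run E→G, a span of 2 letter steps, so the interval is some kind of third.
Eb to Gbb is 2 semitones. A major third is 4, so 2 makes it diminished.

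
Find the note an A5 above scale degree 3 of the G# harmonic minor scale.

F##

Scale degree 3 of G# harmonic minor is B.
An augmented fifth (8 semitones) above B lands on the letter F, giving F##.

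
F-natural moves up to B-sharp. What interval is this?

doubly augmented fourth

Counting letters F–G–A–B gives a fourth.
F→B# = 7 semitones, 2 wider than the perfect fourth (5), so doubly augmented.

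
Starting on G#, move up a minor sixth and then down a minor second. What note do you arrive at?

A minor sixth up from G# is E (letter E, 8 semitones up).
A minor second down from E is D# (letter D, 1 semitone down).

D#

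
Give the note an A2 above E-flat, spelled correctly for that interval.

F#

E up a major second is F#, so the target letter is F.
From Eb, an augmented second is 3 semitones up: F#.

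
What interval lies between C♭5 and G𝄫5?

diminished fifth

The letter names run C→G, a span of 4 letter steps, so the interval is some kind of fifth.
Cb to Gbb is 6 semitones. A perfect fifth is 7, so 6 makes it diminished.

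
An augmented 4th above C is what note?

C up a perfect fourth is F, so the target letter is F.
From C, an augmented fourth is 6 semitones up: F#.

F#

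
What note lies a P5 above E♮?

B

A fifth above E lands on the letter B.
A perfect fifth spans 7 semitones, so E moves to pitch class 11. On the letter B that is B.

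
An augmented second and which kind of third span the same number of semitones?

minor

An augmented second spans 3 semitones.
A third spanning 3 semitones is minor (the major third is 4).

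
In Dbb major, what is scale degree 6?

Bbb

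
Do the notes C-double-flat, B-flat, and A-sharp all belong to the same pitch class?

Yes

Cbb is pitch class 10; Bb is pitch class 10; A# is pitch class 10.
All spellings map to pitch class 10, so they are enharmonically equivalent.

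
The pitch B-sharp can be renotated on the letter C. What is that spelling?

C

Plain C sits at the same pitch as B#, so on the letter C the same pitch needs a natural: C.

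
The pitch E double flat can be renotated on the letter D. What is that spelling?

D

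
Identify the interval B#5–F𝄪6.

The letter names run B→F, a span of 4 letter steps, so the interval is some kind of fifth.
B# to F## is 7 semitones. A perfect fifth is 7, so 7 makes it perfect.

perfect fifth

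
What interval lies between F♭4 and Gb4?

Counting letters F–G gives a second.
Fb→Gb = 2 semitones, exactly the major second.

major second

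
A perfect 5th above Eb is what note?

E up a perfect fifth is B, so the target letter is B.
From Eb, a perfect fifth is 7 semitones up: Bb.

Bb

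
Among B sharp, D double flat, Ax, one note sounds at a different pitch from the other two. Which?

A##

In 12-tone equal temperament, enharmonic equivalents share a pitch class. B# is pitch class 0; Dbb is pitch class 0; A## is pitch class 11.
B# and Dbb share pitch class 0, while A## is pitch class 11.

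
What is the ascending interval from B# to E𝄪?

augmented fourth

The letter names run B→E, a span of 3 letter steps, so the interval is some kind of fourth.
B# to E## is 6 semitones. A perfect fourth is 5, so 6 makes it augmented.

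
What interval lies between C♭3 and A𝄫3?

The letter names run C→A, a span of 5 letter steps, so the interval is some kind of sixth.
Cb to Abb is 8 semitones. A major sixth is 9, so 8 makes it minor.

minor sixth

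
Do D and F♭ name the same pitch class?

No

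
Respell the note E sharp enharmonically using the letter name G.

Plain G sits 2 semitones above E#, so on the letter G the same pitch needs a double flat: Gbb.

Gbb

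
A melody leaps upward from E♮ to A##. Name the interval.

doubly augmented fourth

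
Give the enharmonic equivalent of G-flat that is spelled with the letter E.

Plain E sits 2 semitones below Gb, so on the letter E the same pitch needs a double sharp: E##.

E##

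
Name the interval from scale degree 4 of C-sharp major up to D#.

Scale degree 4 of C# major is F#.
F# up to D#: letters F→D make it a sixth; 9 semitones makes it major.

major sixth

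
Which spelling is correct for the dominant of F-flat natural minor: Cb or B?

Cb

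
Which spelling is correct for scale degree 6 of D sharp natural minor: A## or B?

Each scale degree takes a distinct letter name. Degree 6 of a scale on D must use the letter B.
B and A## are enharmonically the same pitch, but only B uses the letter B, so it is the correct spelling here.

B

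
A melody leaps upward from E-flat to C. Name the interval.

Counting letters E–F–G–A–B–C gives a sixth.
Eb→C = 9 semitones, exactly the major sixth.

major sixth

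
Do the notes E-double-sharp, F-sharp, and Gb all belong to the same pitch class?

E## = pitch class 6 and F# = pitch class 6 and Gb = pitch class 6 — the same pitch class, so they are enharmonic equivalents.

Yes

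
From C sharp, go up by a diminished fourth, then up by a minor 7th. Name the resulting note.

Eb

A diminished fourth up from C# is F (letter F, 4 semitones up).
A minor seventh up from F is Eb (letter E, 10 semitones up).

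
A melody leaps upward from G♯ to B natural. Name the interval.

The letter names run G→B, a span of 2 letter steps, so the interval is some kind of third.
G# to B is 3 semitones. A major third is 4, so 3 makes it minor.

minor third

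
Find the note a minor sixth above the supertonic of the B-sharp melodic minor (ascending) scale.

A#

The supertonic of B# melodic minor (ascending) is C##.
A minor sixth (8 semitones) above C## lands on the letter A, giving A#.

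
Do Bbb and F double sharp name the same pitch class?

No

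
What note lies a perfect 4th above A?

A fourth above A lands on the letter D.
A perfect fourth spans 5 semitones, so A moves to pitch class 2. On the letter D that is D.

D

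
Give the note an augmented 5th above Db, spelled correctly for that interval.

A

D up a perfect fifth is A, so the target letter is A.
From Db, an augmented fifth is 8 semitones up: A.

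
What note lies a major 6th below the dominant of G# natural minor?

The dominant of G# natural minor is D#.
A major sixth (9 semitones) below D# lands on the letter F, giving F#.

F#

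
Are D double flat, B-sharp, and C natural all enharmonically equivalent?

Yes

Dbb = pitch class 0 and B# = pitch class 0 and C = pitch class 0 — the same pitch class, so they are enharmonic equivalents.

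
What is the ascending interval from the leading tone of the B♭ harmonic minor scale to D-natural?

The leading tone of Bb harmonic minor is A.
A up to D: letters A→D make it a fourth; 5 semitones makes it perfect.

perfect fourth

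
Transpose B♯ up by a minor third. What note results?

D#

A third above B lands on the letter D.
A minor third spans 3 semitones, so B# moves to pitch class 3. On the letter D that is D#.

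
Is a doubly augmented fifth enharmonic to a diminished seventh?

Yes

A doubly augmented fifth spans 9 semitones; a diminished seventh spans 9.
They are enharmonically equivalent.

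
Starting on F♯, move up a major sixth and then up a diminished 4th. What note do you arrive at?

G

A major sixth up from F# is D# (letter D, 9 semitones up).
A diminished fourth up from D# is G (letter G, 4 semitones up).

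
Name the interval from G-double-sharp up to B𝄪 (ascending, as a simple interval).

major third

Counting letters G–A–B gives a third.
G##→B## = 4 semitones, exactly the major third.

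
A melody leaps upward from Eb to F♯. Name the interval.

The letter names run E→F, a span of 1 letter step, so the interval is some kind of second.
Eb to F# is 3 semitones. A major second is 2, so 3 makes it augmented.

augmented second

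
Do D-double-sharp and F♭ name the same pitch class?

Yes

D## is pitch class 4; Fb is pitch class 4.
All spellings map to pitch class 4, so they are enharmonically equivalent.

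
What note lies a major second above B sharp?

C##

B up a major second is C#, so the target letter is C.
From B#, a major second is 2 semitones up: C##.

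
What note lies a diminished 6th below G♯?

A sixth below G lands on the letter B.
A diminished sixth spans 7 semitones, so G# moves to pitch class 1. On the letter B that is B##.

B##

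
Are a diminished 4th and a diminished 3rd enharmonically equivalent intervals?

No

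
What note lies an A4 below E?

E down a perfect fourth is B, so the target letter is B.
From E, an augmented fourth is 6 semitones down: Bb.

Bb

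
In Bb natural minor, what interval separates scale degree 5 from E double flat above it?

Scale degree 5 of Bb natural minor is F.
F up to Ebb: letters F→E make it a seventh; 9 semitones makes it diminished.

diminished seventh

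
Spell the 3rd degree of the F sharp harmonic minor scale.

The F# harmonic minor scale runs F# G# A B C# D E#.
Degree 3 is A.

A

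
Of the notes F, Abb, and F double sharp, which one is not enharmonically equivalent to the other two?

F

In 12-tone equal temperament, enharmonic equivalents share a pitch class. F is pitch class 5; Abb is pitch class 7; F## is pitch class 7.
Abb and F## share pitch class 7, while F is pitch class 5.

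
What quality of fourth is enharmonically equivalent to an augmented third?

perfect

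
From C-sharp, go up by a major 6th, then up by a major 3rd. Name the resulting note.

A major sixth up from C# is A# (letter A, 9 semitones up).
A major third up from A# is C## (letter C, 4 semitones up).

C##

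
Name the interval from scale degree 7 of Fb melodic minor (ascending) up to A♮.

augmented fourth

Scale degree 7 of Fb melodic minor (ascending) is Eb.
Eb up to A: letters E→A make it a fourth; 6 semitones makes it augmented.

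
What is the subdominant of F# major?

B

Degree 4 takes the letter 3 steps above F, which is B.
In major, degree 4 sits 5 semitones above the tonic. F# + 5 semitones is pitch class 11, spelled on B as B.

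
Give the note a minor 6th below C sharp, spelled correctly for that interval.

A sixth below C lands on the letter E.
A minor sixth spans 8 semitones, so C# moves to pitch class 5. On the letter E that is E#.

E#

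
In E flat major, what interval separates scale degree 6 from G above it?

Scale degree 6 of Eb major is C.
C up to G: letters C→G make it a fifth; 7 semitones makes it perfect.

perfect fifth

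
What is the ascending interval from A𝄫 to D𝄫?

The letter names run A→D, a span of 3 letter steps, so the interval is some kind of fourth.
Abb to Dbb is 5 semitones. A perfect fourth is 5, so 5 makes it perfect.

perfect fourth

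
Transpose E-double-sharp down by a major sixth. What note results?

A sixth below E lands on the letter G.
A major sixth spans 9 semitones, so E## moves to pitch class 9. On the letter G that is G##.

G##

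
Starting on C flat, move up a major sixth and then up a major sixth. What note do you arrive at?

A major sixth up from Cb is Ab (letter A, 9 semitones up).
A major sixth up from Ab is F (letter F, 9 semitones up).

F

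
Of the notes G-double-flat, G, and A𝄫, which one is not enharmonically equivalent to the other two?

Gbb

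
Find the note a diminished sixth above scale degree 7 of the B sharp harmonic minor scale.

F#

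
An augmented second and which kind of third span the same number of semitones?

minor

An augmented second spans 3 semitones.
A third spanning 3 semitones is minor (the major third is 4).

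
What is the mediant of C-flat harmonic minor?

Degree 3 takes the letter 2 steps above C, which is E.
In harmonic minor, degree 3 sits 3 semitones above the tonic. Cb + 3 semitones is pitch class 2, spelled on E as Ebb.

Ebb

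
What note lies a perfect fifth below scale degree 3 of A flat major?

F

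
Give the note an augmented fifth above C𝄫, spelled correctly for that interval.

C up a perfect fifth is G, so the target letter is G.
From Cbb, an augmented fifth is 8 semitones up: Gb.

Gb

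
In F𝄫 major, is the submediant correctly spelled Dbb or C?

Dbb

Each scale degree takes a distinct letter name. Degree 6 of a scale on F must use the letter D.
Dbb and C are enharmonically the same pitch, but only Dbb uses the letter D, so it is the correct spelling here.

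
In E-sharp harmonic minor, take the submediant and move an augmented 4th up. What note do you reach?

F##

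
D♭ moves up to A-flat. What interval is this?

Counting letters D–E–F–G–A gives a fifth.
Db→Ab = 7 semitones, exactly the perfect fifth.

perfect fifth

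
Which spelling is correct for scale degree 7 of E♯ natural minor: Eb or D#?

D#

Each scale degree takes a distinct letter name. Degree 7 of a scale on E must use the letter D.
D# and Eb are enharmonically the same pitch, but only D# uses the letter D, so it is the correct spelling here.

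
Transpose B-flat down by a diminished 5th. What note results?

B down a perfect fifth is E, so the target letter is E.
From Bb, a diminished fifth is 6 semitones down: E.

E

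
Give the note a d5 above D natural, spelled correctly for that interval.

Ab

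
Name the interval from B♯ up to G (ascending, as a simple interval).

Counting letters B–C–D–E–F–G gives a sixth.
B#→G = 7 semitones, 2 narrower than the major sixth (9), so diminished.

diminished sixth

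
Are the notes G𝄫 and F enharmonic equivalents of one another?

Gbb is pitch class 5; F is pitch class 5.
All spellings map to pitch class 5, so they are enharmonically equivalent.

Yes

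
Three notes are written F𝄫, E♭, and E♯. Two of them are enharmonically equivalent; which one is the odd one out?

In 12-tone equal temperament, enharmonic equivalents share a pitch class. Fbb is pitch class 3; Eb is pitch class 3; E# is pitch class 5.
Fbb and Eb share pitch class 3, while E# is pitch class 5.

E#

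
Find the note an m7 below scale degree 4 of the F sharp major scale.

Scale degree 4 of F# major is B.
A minor seventh (10 semitones) below B lands on the letter C, giving C#.

C#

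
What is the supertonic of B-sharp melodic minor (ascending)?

C##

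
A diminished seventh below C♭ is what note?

A seventh below C lands on the letter D.
A diminished seventh spans 9 semitones, so Cb moves to pitch class 2. On the letter D that is D.

D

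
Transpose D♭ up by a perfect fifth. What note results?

D up a perfect fifth is A, so the target letter is A.
From Db, a perfect fifth is 7 semitones up: Ab.

Ab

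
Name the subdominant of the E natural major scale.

A

Degree 4 takes the letter 3 steps above E, which is A.
In major, degree 4 sits 5 semitones above the tonic. E + 5 semitones is pitch class 9, spelled on A as A.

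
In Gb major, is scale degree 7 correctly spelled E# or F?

Each scale degree takes a distinct letter name. Degree 7 of a scale on G must use the letter F.
F and E# are enharmonically the same pitch, but only F uses the letter F, so it is the correct spelling here.

F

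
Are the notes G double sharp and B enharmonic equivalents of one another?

Two spellings are enharmonically equivalent only if they share a pitch class.
Here G## → 9, B → 11; 9 ≠ 11, so they are not.

No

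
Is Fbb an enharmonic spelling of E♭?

Yes

Fbb is pitch class 3; Eb is pitch class 3.
All spellings map to pitch class 3, so they are enharmonically equivalent.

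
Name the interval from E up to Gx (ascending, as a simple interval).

augmented third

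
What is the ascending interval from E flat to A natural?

augmented fourth

Counting letters E–F–G–A gives a fourth.
Eb→A = 6 semitones, 1 wider than the perfect fourth (5), so augmented.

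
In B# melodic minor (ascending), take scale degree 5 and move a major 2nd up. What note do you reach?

Scale degree 5 of B# melodic minor (ascending) is F##.
A major second (2 semitones) above F## lands on the letter G, giving G##.

G##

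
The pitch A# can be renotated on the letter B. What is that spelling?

Bb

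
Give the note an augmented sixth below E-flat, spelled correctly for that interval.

Gbb

A sixth below E lands on the letter G.
An augmented sixth spans 10 semitones, so Eb moves to pitch class 5. On the letter G that is Gbb.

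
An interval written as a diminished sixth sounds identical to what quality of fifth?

A diminished sixth spans 7 semitones.
A fifth spanning 7 semitones is perfect (the perfect fifth is 7).

perfect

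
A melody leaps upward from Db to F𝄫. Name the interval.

The letter names run D→F, a span of 2 letter steps, so the interval is some kind of third.
Db to Fbb is 2 semitones. A major third is 4, so 2 makes it diminished.

diminished third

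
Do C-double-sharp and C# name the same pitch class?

C## is pitch class 2; C# is pitch class 1.
The pitch classes differ (2 vs. 1), so they are not enharmonic equivalents.

No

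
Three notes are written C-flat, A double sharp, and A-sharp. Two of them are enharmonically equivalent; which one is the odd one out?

In 12-tone equal temperament, enharmonic equivalents share a pitch class. Cb is pitch class 11; A## is pitch class 11; A# is pitch class 10.
Cb and A## share pitch class 11, while A# is pitch class 10.

A#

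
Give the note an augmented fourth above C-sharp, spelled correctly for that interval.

F##

A fourth above C lands on the letter F.
An augmented fourth spans 6 semitones, so C# moves to pitch class 7. On the letter F that is F##.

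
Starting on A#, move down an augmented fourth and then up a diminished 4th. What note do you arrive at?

Ab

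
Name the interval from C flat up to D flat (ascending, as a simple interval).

major second

The letter names run C→D, a span of 1 letter step, so the interval is some kind of second.
Cb to Db is 2 semitones. A major second is 2, so 2 makes it major.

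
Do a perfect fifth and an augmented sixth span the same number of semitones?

A perfect fifth spans 7 semitones; an augmented sixth spans 10.
The spans differ, so they are not enharmonic equivalents.

No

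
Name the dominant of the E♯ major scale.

B#

Degree 5 takes the letter 4 steps above E, which is B.
In major, degree 5 sits 7 semitones above the tonic. E# + 7 semitones is pitch class 0, spelled on B as B#.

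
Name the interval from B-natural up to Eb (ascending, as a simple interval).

The letter names run B→E, a span of 3 letter steps, so the interval is some kind of fourth.
B to Eb is 4 semitones. A perfect fourth is 5, so 4 makes it diminished.

diminished fourth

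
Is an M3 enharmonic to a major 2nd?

A major third spans 4 semitones; a major second spans 2.
The spans differ, so they are not enharmonic equivalents.

No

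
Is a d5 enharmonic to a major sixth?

A diminished fifth spans 6 semitones; a major sixth spans 9.
The spans differ, so they are not enharmonic equivalents.

No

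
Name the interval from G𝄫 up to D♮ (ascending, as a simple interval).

doubly augmented fifth

Counting letters G–A–B–C–D gives a fifth.
Gbb→D = 9 semitones, 2 wider than the perfect fifth (7), so doubly augmented.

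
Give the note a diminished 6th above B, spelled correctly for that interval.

Gb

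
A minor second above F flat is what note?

A second above F lands on the letter G.
A minor second spans 1 semitone, so Fb moves to pitch class 5. On the letter G that is Gbb.

Gbb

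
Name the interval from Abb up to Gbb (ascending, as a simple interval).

Counting letters A–B–C–D–E–F–G gives a seventh.
Abb→Gbb = 10 semitones, 1 narrower than the major seventh (11), so minor.

minor seventh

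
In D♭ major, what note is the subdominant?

Gb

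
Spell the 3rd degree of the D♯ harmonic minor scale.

F#

The D# harmonic minor scale runs D# E# F# G# A# B C##.
Degree 3 is F#.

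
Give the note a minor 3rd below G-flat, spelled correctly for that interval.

G down a major third is Eb, so the target letter is E.
From Gb, a minor third is 3 semitones down: Eb.

Eb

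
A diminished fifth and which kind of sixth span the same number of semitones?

A diminished fifth spans 6 semitones.
A sixth spanning 6 semitones is doubly diminished (the major sixth is 9).

doubly diminished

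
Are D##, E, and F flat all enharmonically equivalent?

Yes

D## = pitch class 4 and E = pitch class 4 and Fb = pitch class 4 — the same pitch class, so they are enharmonic equivalents.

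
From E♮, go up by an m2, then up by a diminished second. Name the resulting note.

Gbb

A minor second up from E is F (letter F, 1 semitone up).
A diminished second up from F is Gbb (letter G, 0 semitones up).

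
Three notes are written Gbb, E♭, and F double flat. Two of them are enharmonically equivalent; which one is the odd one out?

Gbb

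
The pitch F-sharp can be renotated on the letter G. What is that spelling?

Gb

F# is pitch class 6. The letter G alone is pitch class 7.
To reach pitch class 6 from G requires an offset of -1 semitone, i.e. flat: Gb.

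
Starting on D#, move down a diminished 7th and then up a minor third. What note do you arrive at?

A diminished seventh down from D# is E## (letter E, 9 semitones down).
A minor third up from E## is G## (letter G, 3 semitones up).

G##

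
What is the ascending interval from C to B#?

Counting letters C–D–E–F–G–A–B gives a seventh.
C→B# = 12 semitones, 1 wider than the major seventh (11), so augmented.

augmented seventh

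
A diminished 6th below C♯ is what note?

E##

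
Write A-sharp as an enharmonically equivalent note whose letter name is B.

Bb

Plain B sits 1 semitone above A#, so on the letter B the same pitch needs a flat: Bb.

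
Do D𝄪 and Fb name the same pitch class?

D## = pitch class 4 and Fb = pitch class 4 — the same pitch class, so they are enharmonic equivalents.

Yes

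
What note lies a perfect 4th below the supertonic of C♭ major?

Ab

The supertonic of Cb major is Db.
A perfect fourth (5 semitones) below Db lands on the letter A, giving Ab.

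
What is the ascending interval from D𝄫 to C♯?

Counting letters D–E–F–G–A–B–C gives a seventh.
Dbb→C# = 13 semitones, 2 wider than the major seventh (11), so doubly augmented.

doubly augmented seventh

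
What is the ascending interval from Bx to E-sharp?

The letter names run B→E, a span of 3 letter steps, so the interval is some kind of fourth.
B## to E# is 4 semitones. A perfect fourth is 5, so 4 makes it diminished.

diminished fourth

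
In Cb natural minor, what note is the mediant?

Degree 3 takes the letter 2 steps above C, which is E.
In natural minor, degree 3 sits 3 semitones above the tonic. Cb + 3 semitones is pitch class 2, spelled on E as Ebb.

Ebb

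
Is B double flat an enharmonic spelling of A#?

Two spellings are enharmonically equivalent only if they share a pitch class.
Here Bbb → 9, A# → 10; 9 ≠ 10, so they are not.

No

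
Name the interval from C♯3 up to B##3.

augmented seventh

The letter names run C→B, a span of 6 letter steps, so the interval is some kind of seventh.
C# to B## is 12 semitones. A major seventh is 11, so 12 makes it augmented.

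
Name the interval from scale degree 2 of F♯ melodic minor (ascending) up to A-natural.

minor second

Scale degree 2 of F# melodic minor (ascending) is G#.
G# up to A: letters G→A make it a second; 1 semitone makes it minor.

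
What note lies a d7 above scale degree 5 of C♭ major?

Fbb

Scale degree 5 of Cb major is Gb.
A diminished seventh (9 semitones) above Gb lands on the letter F, giving Fbb.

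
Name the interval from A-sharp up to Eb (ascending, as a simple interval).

doubly diminished fifth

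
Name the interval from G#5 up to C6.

diminished fourth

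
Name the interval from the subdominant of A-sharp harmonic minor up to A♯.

perfect fifth

The subdominant of A# harmonic minor is D#.
D# up to A#: letters D→A make it a fifth; 7 semitones makes it perfect.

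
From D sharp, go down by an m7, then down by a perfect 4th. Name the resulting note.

B#

A minor seventh down from D# is E# (letter E, 10 semitones down).
A perfect fourth down from E# is B# (letter B, 5 semitones down).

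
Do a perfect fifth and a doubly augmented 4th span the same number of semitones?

A perfect fifth spans 7 semitones; a doubly augmented fourth spans 7.
They are enharmonically equivalent.

Yes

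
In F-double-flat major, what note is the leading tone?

Degree 7 takes the letter 6 steps above F, which is E.
In major, degree 7 sits 11 semitones above the tonic. Fbb + 11 semitones is pitch class 2, spelled on E as Ebb.

Ebb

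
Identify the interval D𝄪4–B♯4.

Counting letters D–E–F–G–A–B gives a sixth.
D##→B# = 8 semitones, 1 narrower than the major sixth (9), so minor.

minor sixth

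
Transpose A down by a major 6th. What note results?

C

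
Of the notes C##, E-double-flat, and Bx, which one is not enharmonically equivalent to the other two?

In 12-tone equal temperament, enharmonic equivalents share a pitch class. C## is pitch class 2; Ebb is pitch class 2; B## is pitch class 1.
C## and Ebb share pitch class 2, while B## is pitch class 1.

B##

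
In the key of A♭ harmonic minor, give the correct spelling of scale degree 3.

Cb

The Ab harmonic minor scale runs Ab Bb Cb Db Eb Fb G.
Degree 3 is Cb.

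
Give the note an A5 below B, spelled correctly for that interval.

Eb

A fifth below B lands on the letter E.
An augmented fifth spans 8 semitones, so B moves to pitch class 3. On the letter E that is Eb.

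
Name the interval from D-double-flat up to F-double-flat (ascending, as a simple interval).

The letter names run D→F, a span of 2 letter steps, so the interval is some kind of third.
Dbb to Fbb is 3 semitones. A major third is 4, so 3 makes it minor.

minor third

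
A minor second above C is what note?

Db

C up a major second is D, so the target letter is D.
From C, a minor second is 1 semitone up: Db.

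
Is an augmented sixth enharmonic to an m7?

An augmented sixth spans 10 semitones; a minor seventh spans 10.
They are enharmonically equivalent.

Yes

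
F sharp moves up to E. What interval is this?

minor seventh

The letter names run F→E, a span of 6 letter steps, so the interval is some kind of seventh.
F# to E is 10 semitones. A major seventh is 11, so 10 makes it minor.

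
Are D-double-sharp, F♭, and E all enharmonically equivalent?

Yes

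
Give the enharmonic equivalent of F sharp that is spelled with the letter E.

E##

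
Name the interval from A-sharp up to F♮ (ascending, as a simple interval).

diminished sixth

Counting letters A–B–C–D–E–F gives a sixth.
A#→F = 7 semitones, 2 narrower than the major sixth (9), so diminished.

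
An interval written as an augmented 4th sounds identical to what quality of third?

An augmented fourth spans 6 semitones.
A third spanning 6 semitones is doubly augmented (the major third is 4).

doubly augmented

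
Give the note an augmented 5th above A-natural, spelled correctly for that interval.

E#

A up a perfect fifth is E, so the target letter is E.
From A, an augmented fifth is 8 semitones up: E#.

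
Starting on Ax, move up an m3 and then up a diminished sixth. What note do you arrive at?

A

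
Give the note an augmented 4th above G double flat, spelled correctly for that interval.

Cb

G up a perfect fourth is C, so the target letter is C.
From Gbb, an augmented fourth is 6 semitones up: Cb.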